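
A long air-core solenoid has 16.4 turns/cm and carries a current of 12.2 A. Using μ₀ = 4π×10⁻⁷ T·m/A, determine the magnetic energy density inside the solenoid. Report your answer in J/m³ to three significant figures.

B = μ₀nI = (4π×10⁻⁷)(1.640×10^3)(12.2) = 2.514×10^-2 T.
u = B²/(2μ₀) = (2.514×10^-2)²/(2×4π×10⁻⁷) = 251.5 J/m³.

u ≈ 252 J/m³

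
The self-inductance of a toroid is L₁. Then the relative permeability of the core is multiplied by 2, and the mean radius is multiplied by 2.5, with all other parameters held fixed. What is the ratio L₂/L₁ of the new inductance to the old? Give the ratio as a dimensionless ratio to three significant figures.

For a toroid, L ∝ μᵣN²A/R.
L₂/L₁ = (2) × (2.5)^-1 = 0.800.

L₂/L₁ = 0.800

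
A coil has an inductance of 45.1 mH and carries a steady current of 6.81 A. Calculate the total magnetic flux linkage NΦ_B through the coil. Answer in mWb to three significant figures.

From L = NΦ_B/I, the flux linkage is NΦ_B = LI.
NΦ_B = (4.510×10^-2 H)(6.81 A) = 0.3071 Wb.

NΦ_B ≈ 307 mWb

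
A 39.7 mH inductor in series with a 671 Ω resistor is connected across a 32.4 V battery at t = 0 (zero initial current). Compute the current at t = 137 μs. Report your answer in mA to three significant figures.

I ≈ 43.5 mA

τ = L/R = 3.970×10^-2/671 = 5.917×10^-5 s; final current I_∞ = ε/R = 32.4/671 = 4.829×10^-2 A.
I(t) = I_∞(1 − e^(−t/τ)) with t/τ = 2.316.
I = (4.829×10^-2)(1 − e^(−2.316)) = 4.352×10^-2 A.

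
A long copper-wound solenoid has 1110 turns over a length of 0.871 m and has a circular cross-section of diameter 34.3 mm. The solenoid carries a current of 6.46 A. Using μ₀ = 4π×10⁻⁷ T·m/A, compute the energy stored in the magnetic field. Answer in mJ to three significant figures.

A = π(d/2)² = π(1.715×10^-2 m)² = 9.240×10^-4 m².
L = μ₀N²A/ℓ = (4π×10⁻⁷)(1110)²(9.240×10^-4)/(0.871) = 1.643×10^-3 H.
U = ½LI² = ½(1.643×10^-3)(6.46)² = 3.427×10^-2 J.

U ≈ 34.3 mJ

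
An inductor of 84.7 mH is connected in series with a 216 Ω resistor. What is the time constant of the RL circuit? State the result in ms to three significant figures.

τ ≈ 0.392 ms

τ = L/R = (8.470×10^-2 H)/(216 Ω) = 3.921×10^-4 s.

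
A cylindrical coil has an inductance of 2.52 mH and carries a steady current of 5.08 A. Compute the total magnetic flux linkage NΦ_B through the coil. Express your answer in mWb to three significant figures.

From L = NΦ_B/I, the flux linkage is NΦ_B = LI.
NΦ_B = (2.520×10^-3 H)(5.08 A) = 1.280×10^-2 Wb.

NΦ_B ≈ 12.8 mWb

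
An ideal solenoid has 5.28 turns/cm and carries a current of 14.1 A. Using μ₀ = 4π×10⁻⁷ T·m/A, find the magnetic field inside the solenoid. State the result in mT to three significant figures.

B ≈ 9.36 mT

Inside a long solenoid, B = μ₀nI.
B = (4π×10⁻⁷)(528 m⁻¹)(14.1 A) = 9.355×10^-3 T.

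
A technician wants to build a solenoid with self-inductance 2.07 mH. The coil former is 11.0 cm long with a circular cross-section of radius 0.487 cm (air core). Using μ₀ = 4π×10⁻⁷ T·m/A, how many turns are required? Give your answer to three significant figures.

N ≈ 1560 turns

A = πr² = π(4.870×10^-3 m)² = 7.451×10^-5 m².
From L = μ₀N²A/ℓ, N = √(Lℓ / (μ₀A)).
N = √[(2.070×10^-3)(0.11) / ((4π×10⁻⁷)×7.451×10^-5)] = √(2.432×10^6) ≈ 1559.5.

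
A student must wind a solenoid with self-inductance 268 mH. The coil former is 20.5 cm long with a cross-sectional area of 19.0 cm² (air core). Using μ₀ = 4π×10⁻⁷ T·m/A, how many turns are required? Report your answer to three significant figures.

N ≈ 4800 turns

A = 19.0 cm² = 1.900×10^-3 m².
From L = μ₀N²A/ℓ, N = √(Lℓ / (μ₀A)).
N = √[(0.268)(0.205) / ((4π×10⁻⁷)×1.900×10^-3)] = √(2.301×10^7) ≈ 4796.9.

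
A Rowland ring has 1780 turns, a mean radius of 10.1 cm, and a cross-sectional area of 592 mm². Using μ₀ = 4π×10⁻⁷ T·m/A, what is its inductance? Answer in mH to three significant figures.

For a thin toroid, L = μ₀N²A/(2πR).
L = (4π×10⁻⁷)(1780)²(5.920×10^-4) / (2π×0.101 m) = 3.714×10^-3 H.

L ≈ 3.71 mH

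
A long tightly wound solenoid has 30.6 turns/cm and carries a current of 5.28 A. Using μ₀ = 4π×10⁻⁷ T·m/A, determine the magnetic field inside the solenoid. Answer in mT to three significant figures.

B ≈ 20.3 mT

Inside a long solenoid, B = μ₀nI.
B = (4π×10⁻⁷)(3.060×10^3 m⁻¹)(5.28 A) = 2.030×10^-2 T.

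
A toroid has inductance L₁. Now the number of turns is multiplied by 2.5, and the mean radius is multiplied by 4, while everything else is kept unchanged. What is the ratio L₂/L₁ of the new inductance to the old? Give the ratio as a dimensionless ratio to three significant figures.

L₂/L₁ = 1.56

For a toroid, L ∝ μᵣN²A/R.
L₂/L₁ = (2.5)^2 × (4)^-1 = 1.56.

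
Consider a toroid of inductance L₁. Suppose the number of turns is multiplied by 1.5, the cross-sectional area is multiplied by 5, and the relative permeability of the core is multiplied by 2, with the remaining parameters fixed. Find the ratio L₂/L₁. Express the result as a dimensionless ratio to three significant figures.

L₂/L₁ = 22.5

For a toroid, L ∝ μᵣN²A/R.
L₂/L₁ = (1.5)^2 × (5) × (2) = 22.5.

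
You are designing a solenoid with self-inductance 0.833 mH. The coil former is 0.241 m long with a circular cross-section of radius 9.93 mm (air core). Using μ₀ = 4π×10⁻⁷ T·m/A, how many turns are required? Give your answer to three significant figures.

N ≈ 718 turns

A = πr² = π(9.930×10^-3 m)² = 3.098×10^-4 m².
From L = μ₀N²A/ℓ, N = √(Lℓ / (μ₀A)).
N = √[(8.330×10^-4)(0.241) / ((4π×10⁻⁷)×3.098×10^-4)] = √(5.157×10^5) ≈ 718.1.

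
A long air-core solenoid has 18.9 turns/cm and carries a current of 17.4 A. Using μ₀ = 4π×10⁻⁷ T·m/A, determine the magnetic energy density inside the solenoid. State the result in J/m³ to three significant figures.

u ≈ 680 J/m³

B = μ₀nI = (4π×10⁻⁷)(1.890×10^3)(17.4) = 4.133×10^-2 T.
u = B²/(2μ₀) = (4.133×10^-2)²/(2×4π×10⁻⁷) = 679.5 J/m³.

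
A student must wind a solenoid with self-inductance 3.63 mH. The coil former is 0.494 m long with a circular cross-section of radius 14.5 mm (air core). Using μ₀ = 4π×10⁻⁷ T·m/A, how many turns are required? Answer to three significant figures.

A = πr² = π(1.450×10^-2 m)² = 6.605×10^-4 m².
From L = μ₀N²A/ℓ, N = √(Lℓ / (μ₀A)).
N = √[(3.630×10^-3)(0.494) / ((4π×10⁻⁷)×6.605×10^-4)] = √(2.160×10^6) ≈ 1469.8.

N ≈ 1470 turns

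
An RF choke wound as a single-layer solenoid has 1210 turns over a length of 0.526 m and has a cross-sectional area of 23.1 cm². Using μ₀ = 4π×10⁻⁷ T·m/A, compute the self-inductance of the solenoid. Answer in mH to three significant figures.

A = 23.1 cm² = 2.310×10^-3 m².
For a long solenoid, L = μ₀N²A/ℓ.
L = (4π×10⁻⁷)(1210)²(2.310×10^-3)/(0.526 m) = 8.080×10^-3 H.

L ≈ 8.08 mH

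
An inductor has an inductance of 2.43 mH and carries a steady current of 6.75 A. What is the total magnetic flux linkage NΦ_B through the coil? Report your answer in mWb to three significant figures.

NΦ_B ≈ 16.4 mWb

From L = NΦ_B/I, the flux linkage is NΦ_B = LI.
NΦ_B = (2.430×10^-3 H)(6.75 A) = 1.640×10^-2 Wb.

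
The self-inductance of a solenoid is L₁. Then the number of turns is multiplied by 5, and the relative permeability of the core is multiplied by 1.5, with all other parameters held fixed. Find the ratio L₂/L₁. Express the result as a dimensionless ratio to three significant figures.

L₂/L₁ = 37.5

For a solenoid, L ∝ μᵣN²A/ℓ.
L₂/L₁ = (5)^2 × (1.5) = 37.5.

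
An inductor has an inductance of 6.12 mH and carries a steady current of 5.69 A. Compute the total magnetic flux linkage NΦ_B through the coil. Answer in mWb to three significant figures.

From L = NΦ_B/I, the flux linkage is NΦ_B = LI.
NΦ_B = (6.120×10^-3 H)(5.69 A) = 3.482×10^-2 Wb.

NΦ_B ≈ 34.8 mWb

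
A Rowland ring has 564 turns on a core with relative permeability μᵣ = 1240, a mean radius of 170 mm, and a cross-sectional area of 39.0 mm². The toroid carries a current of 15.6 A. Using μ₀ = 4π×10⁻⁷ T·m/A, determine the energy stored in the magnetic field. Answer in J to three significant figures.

U ≈ 2.20 J

L = μ₀μᵣN²A/(2πR) = (4π×10⁻⁷)(1240)(564)²(3.900×10^-5)/(2π×0.17) = 1.810×10^-2 H.
U = ½LI² = ½(1.810×10^-2)(15.6)² = 2.202 J.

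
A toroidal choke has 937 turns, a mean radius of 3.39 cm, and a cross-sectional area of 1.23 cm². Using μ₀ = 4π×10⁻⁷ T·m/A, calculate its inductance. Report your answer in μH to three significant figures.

For a thin toroid, L = μ₀N²A/(2πR).
L = (4π×10⁻⁷)(937)²(1.230×10^-4) / (2π×3.390×10^-2 m) = 6.371×10^-4 H.

L ≈ 637 μH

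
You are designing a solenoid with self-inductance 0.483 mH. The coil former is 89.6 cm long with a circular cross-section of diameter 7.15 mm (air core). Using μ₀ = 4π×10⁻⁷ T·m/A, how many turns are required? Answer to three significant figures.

A = π(d/2)² = π(3.575×10^-3 m)² = 4.015×10^-5 m².
From L = μ₀N²A/ℓ, N = √(Lℓ / (μ₀A)).
N = √[(4.830×10^-4)(0.896) / ((4π×10⁻⁷)×4.015×10^-5)] = √(8.577×10^6) ≈ 2928.7.

N ≈ 2930 turns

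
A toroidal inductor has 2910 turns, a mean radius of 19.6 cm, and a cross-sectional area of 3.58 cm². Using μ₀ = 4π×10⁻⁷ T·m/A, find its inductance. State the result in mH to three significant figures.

For a thin toroid, L = μ₀N²A/(2πR).
L = (4π×10⁻⁷)(2910)²(3.580×10^-4) / (2π×0.196 m) = 3.093×10^-3 H.

L ≈ 3.09 mH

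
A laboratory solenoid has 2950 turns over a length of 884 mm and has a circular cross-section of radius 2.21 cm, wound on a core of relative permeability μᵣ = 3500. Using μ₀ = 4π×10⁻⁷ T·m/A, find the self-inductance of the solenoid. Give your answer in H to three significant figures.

A = πr² = π(2.210×10^-2 m)² = 1.534×10^-3 m².
For a long solenoid, L = μ₀μᵣN²A/ℓ.
L = (4π×10⁻⁷)(3500)(2950)²(1.534×10^-3)/(0.884 m) = 66.44 H.

L ≈ 66.4 H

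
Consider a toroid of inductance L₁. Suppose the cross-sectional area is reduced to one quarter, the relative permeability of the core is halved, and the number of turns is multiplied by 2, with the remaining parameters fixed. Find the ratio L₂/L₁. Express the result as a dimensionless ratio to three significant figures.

For a toroid, L ∝ μᵣN²A/R.
L₂/L₁ = (0.25) × (0.5) × (2)^2 = 0.500.

L₂/L₁ = 0.500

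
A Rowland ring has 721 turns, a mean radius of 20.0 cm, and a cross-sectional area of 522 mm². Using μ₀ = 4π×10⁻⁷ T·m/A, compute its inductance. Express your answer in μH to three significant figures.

L ≈ 271 μH

For a thin toroid, L = μ₀N²A/(2πR).
L = (4π×10⁻⁷)(721)²(5.220×10^-4) / (2π×0.2 m) = 2.714×10^-4 H.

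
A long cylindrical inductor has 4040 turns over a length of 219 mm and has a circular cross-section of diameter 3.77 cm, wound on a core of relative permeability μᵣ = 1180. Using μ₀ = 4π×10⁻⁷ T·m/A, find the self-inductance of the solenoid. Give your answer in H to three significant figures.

A = π(d/2)² = π(1.885×10^-2 m)² = 1.116×10^-3 m².
For a long solenoid, L = μ₀μᵣN²A/ℓ.
L = (4π×10⁻⁷)(1180)(4040)²(1.116×10^-3)/(0.219 m) = 123.4 H.

L ≈ 123 H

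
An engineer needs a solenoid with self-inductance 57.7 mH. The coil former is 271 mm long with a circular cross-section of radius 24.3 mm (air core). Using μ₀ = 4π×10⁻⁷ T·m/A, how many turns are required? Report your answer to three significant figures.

N ≈ 2590 turns

A = πr² = π(2.430×10^-2 m)² = 1.855×10^-3 m².
From L = μ₀N²A/ℓ, N = √(Lℓ / (μ₀A)).
N = √[(5.770×10^-2)(0.271) / ((4π×10⁻⁷)×1.855×10^-3)] = √(6.708×10^6) ≈ 2589.9.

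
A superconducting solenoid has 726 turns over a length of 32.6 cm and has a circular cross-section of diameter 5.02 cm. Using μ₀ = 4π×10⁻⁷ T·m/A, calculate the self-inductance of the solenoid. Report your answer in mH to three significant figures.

A = π(d/2)² = π(2.510×10^-2 m)² = 1.979×10^-3 m².
For a long solenoid, L = μ₀N²A/ℓ.
L = (4π×10⁻⁷)(726)²(1.979×10^-3)/(0.326 m) = 4.021×10^-3 H.

L ≈ 4.02 mH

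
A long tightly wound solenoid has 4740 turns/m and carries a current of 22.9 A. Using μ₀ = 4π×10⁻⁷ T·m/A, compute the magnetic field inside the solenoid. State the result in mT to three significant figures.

Inside a long solenoid, B = μ₀nI.
B = (4π×10⁻⁷)(4.740×10^3 m⁻¹)(22.9 A) = 0.1364 T.

B ≈ 136 mT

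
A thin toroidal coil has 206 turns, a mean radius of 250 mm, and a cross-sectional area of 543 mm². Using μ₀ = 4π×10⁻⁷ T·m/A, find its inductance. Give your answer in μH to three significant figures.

For a thin toroid, L = μ₀N²A/(2πR).
L = (4π×10⁻⁷)(206)²(5.430×10^-4) / (2π×0.25 m) = 1.843×10^-5 H.

L ≈ 18.4 μH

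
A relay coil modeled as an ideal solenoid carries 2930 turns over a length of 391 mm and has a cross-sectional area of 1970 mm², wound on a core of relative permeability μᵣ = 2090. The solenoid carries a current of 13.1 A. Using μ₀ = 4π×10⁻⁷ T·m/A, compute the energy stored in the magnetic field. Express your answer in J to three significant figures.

U ≈ 9750 J

A = 1970 mm² = 1.970×10^-3 m².
L = μ₀μᵣN²A/ℓ = (4π×10⁻⁷)(2090)(2930)²(1.970×10^-3)/(0.391) = 113.6 H.
U = ½LI² = ½(113.6)(13.1)² = 9.748×10^3 J.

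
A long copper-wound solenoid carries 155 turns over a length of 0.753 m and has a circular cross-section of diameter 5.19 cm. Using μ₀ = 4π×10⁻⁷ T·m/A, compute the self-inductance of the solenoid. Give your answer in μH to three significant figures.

A = π(d/2)² = π(2.595×10^-2 m)² = 2.116×10^-3 m².
For a long solenoid, L = μ₀N²A/ℓ.
L = (4π×10⁻⁷)(155)²(2.116×10^-3)/(0.753 m) = 8.482×10^-5 H.

L ≈ 84.8 μH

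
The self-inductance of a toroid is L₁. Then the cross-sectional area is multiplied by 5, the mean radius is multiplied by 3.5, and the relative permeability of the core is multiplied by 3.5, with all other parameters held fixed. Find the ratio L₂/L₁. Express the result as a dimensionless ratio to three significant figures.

For a toroid, L ∝ μᵣN²A/R.
L₂/L₁ = (5) × (3.5)^-1 × (3.5) = 5.00.

L₂/L₁ = 5.00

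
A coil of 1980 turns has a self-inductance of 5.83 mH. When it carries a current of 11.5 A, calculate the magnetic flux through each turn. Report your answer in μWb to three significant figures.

Φ_B ≈ 33.9 μWb

From L = NΦ_B/I, the flux per turn is Φ_B = LI/N.
Φ_B = (5.830×10^-3 H)(11.5 A)/1980 = 3.386×10^-5 Wb.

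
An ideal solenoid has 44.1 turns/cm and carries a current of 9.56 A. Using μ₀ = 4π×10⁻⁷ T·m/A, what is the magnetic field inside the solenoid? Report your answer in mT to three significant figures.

B ≈ 53.0 mT

Inside a long solenoid, B = μ₀nI.
B = (4π×10⁻⁷)(4.410×10^3 m⁻¹)(9.56 A) = 5.298×10^-2 T.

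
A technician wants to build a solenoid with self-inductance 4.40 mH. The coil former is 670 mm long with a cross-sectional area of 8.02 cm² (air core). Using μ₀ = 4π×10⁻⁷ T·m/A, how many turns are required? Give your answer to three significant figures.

A = 8.02 cm² = 8.020×10^-4 m².
From L = μ₀N²A/ℓ, N = √(Lℓ / (μ₀A)).
N = √[(4.400×10^-3)(0.67) / ((4π×10⁻⁷)×8.020×10^-4)] = √(2.925×10^6) ≈ 1710.3.

N ≈ 1710 turns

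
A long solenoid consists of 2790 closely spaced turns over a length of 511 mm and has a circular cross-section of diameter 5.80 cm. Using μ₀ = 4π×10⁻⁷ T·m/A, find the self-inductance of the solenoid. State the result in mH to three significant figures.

A = π(d/2)² = π(2.900×10^-2 m)² = 2.642×10^-3 m².
For a long solenoid, L = μ₀N²A/ℓ.
L = (4π×10⁻⁷)(2790)²(2.642×10^-3)/(0.511 m) = 5.058×10^-2 H.

L ≈ 50.6 mH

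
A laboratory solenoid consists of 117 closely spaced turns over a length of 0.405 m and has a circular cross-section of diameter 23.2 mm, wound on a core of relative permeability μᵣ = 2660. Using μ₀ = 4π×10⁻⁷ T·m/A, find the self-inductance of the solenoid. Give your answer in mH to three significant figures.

A = π(d/2)² = π(1.160×10^-2 m)² = 4.227×10^-4 m².
For a long solenoid, L = μ₀μᵣN²A/ℓ.
L = (4π×10⁻⁷)(2660)(117)²(4.227×10^-4)/(0.405 m) = 4.776×10^-2 H.

L ≈ 47.8 mH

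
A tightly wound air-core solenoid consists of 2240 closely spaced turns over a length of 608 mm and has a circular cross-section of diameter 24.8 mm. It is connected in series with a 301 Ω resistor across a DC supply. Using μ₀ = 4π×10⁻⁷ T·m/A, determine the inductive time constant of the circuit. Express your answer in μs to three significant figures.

τ ≈ 16.6 μs

A = π(d/2)² = π(1.240×10^-2 m)² = 4.831×10^-4 m².
L = μ₀N²A/ℓ = (4π×10⁻⁷)(2240)²(4.831×10^-4)/(0.608) = 5.010×10^-3 H.
τ = L/R = (5.010×10^-3)/(301) = 1.664×10^-5 s.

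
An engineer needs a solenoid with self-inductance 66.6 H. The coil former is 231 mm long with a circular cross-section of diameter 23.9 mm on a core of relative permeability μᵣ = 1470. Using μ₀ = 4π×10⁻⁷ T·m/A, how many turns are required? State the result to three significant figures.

A = π(d/2)² = π(1.195×10^-2 m)² = 4.486×10^-4 m².
From L = μ₀μᵣN²A/ℓ, N = √(Lℓ / (μ₀μᵣA)).
N = √[(66.6)(0.231) / ((4π×10⁻⁷)(1470)×4.486×10^-4)] = √(1.856×10^7) ≈ 4308.6.

N ≈ 4310 turns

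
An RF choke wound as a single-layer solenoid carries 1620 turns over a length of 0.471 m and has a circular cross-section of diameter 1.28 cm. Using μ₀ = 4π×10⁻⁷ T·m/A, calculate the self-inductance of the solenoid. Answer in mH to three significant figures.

L ≈ 0.901 mH

A = π(d/2)² = π(6.400×10^-3 m)² = 1.287×10^-4 m².
For a long solenoid, L = μ₀N²A/ℓ.
L = (4π×10⁻⁷)(1620)²(1.287×10^-4)/(0.471 m) = 9.010×10^-4 H.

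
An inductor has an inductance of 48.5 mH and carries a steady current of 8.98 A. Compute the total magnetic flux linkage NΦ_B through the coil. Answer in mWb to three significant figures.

NΦ_B ≈ 436 mWb

From L = NΦ_B/I, the flux linkage is NΦ_B = LI.
NΦ_B = (4.850×10^-2 H)(8.98 A) = 0.4355 Wb.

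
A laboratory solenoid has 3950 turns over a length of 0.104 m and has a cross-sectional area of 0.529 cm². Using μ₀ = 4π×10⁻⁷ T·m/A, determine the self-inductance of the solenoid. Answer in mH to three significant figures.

L ≈ 9.97 mH

A = 0.529 cm² = 5.290×10^-5 m².
For a long solenoid, L = μ₀N²A/ℓ.
L = (4π×10⁻⁷)(3950)²(5.290×10^-5)/(0.104 m) = 9.973×10^-3 H.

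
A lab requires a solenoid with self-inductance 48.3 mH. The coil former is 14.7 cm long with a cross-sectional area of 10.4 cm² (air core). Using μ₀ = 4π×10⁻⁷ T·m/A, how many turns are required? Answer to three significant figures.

N ≈ 2330 turns

A = 10.4 cm² = 1.040×10^-3 m².
From L = μ₀N²A/ℓ, N = √(Lℓ / (μ₀A)).
N = √[(4.830×10^-2)(0.147) / ((4π×10⁻⁷)×1.040×10^-3)] = √(5.433×10^6) ≈ 2330.8.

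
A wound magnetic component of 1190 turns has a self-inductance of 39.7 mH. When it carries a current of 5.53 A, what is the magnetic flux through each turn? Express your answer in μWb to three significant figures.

Φ_B ≈ 184 μWb

From L = NΦ_B/I, the flux per turn is Φ_B = LI/N.
Φ_B = (3.970×10^-2 H)(5.53 A)/1190 = 1.8449×10^-4 Wb.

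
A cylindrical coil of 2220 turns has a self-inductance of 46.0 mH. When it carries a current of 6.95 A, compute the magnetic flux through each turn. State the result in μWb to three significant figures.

From L = NΦ_B/I, the flux per turn is Φ_B = LI/N.
Φ_B = (4.600×10^-2 H)(6.95 A)/2220 = 1.440×10^-4 Wb.

Φ_B ≈ 144 μWb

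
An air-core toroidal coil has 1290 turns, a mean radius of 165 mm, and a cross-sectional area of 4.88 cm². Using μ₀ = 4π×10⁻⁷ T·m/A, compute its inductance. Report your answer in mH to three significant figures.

For a thin toroid, L = μ₀N²A/(2πR).
L = (4π×10⁻⁷)(1290)²(4.880×10^-4) / (2π×0.165 m) = 9.843×10^-4 H.

L ≈ 0.984 mH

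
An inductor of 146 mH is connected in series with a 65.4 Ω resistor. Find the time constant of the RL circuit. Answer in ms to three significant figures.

τ ≈ 2.23 ms

τ = L/R = (0.146 H)/(65.4 Ω) = 2.232×10^-3 s.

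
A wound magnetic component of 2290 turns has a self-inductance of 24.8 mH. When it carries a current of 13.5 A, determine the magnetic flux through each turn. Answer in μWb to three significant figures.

From L = NΦ_B/I, the flux per turn is Φ_B = LI/N.
Φ_B = (2.480×10^-2 H)(13.5 A)/2290 = 1.462×10^-4 Wb.

Φ_B ≈ 146 μWb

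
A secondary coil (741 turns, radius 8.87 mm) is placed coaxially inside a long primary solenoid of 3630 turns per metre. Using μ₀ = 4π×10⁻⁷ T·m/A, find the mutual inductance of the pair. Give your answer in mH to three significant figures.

M ≈ 0.835 mH

The outer solenoid produces a uniform field B₁ = μ₀n₁I₁ across the inner coil,
so the flux linkage is N₂Φ = N₂B₁A₂ = μ₀n₁N₂A₂·I₁, giving M = μ₀n₁N₂A₂.
A₂ = πr² = π(8.870×10^-3 m)² = 2.472×10^-4 m².
M = (4π×10⁻⁷)(3630)(741)(2.472×10^-4) = 8.3547×10^-4 H.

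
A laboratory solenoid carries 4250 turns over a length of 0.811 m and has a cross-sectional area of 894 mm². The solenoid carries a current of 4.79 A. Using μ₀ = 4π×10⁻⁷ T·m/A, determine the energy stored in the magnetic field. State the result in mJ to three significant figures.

A = 894 mm² = 8.940×10^-4 m².
L = μ₀N²A/ℓ = (4π×10⁻⁷)(4250)²(8.940×10^-4)/(0.811) = 2.502×10^-2 H.
U = ½LI² = ½(2.502×10^-2)(4.79)² = 0.287 J.

U ≈ 287 mJ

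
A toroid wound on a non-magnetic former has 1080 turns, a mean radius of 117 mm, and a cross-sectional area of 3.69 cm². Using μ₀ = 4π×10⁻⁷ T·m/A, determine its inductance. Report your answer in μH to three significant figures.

For a thin toroid, L = μ₀N²A/(2πR).
L = (4π×10⁻⁷)(1080)²(3.690×10^-4) / (2π×0.117 m) = 7.357×10^-4 H.

L ≈ 736 μH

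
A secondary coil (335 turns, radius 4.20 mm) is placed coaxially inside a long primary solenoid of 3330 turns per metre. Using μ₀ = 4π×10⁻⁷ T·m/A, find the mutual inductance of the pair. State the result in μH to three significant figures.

The outer solenoid produces a uniform field B₁ = μ₀n₁I₁ across the inner coil,
so the flux linkage is N₂Φ = N₂B₁A₂ = μ₀n₁N₂A₂·I₁, giving M = μ₀n₁N₂A₂.
A₂ = πr² = π(4.200×10^-3 m)² = 5.542×10^-5 m².
M = (4π×10⁻⁷)(3330)(335)(5.542×10^-5) = 7.769×10^-5 H.

M ≈ 77.7 μH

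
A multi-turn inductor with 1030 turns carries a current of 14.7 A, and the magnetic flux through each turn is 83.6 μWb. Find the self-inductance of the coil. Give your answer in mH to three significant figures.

Self-inductance is defined by L = NΦ_B/I (flux linkage over current).
L = (1030)(8.360×10^-5 Wb)/(14.7 A) = 5.858×10^-3 H.

L ≈ 5.86 mH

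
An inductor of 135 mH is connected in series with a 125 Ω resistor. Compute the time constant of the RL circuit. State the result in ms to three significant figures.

τ ≈ 1.08 ms

τ = L/R = (0.135 H)/(125 Ω) = 1.080×10^-3 s.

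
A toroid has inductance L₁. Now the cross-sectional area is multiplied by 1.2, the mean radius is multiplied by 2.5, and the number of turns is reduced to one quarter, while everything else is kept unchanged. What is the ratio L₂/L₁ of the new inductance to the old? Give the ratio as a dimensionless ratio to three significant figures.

For a toroid, L ∝ μᵣN²A/R.
L₂/L₁ = (1.2) × (2.5)^-1 × (0.25)^2 = 0.0300.

L₂/L₁ = 0.0300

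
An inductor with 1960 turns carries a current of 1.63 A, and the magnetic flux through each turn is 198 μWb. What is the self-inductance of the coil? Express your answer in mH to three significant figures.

L ≈ 238 mH

Self-inductance is defined by L = NΦ_B/I (flux linkage over current).
L = (1960)(1.980×10^-4 Wb)/(1.63 A) = 0.2381 H.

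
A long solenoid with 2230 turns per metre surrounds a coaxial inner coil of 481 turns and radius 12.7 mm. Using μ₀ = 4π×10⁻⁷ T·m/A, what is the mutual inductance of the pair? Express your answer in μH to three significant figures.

The outer solenoid produces a uniform field B₁ = μ₀n₁I₁ across the inner coil,
so the flux linkage is N₂Φ = N₂B₁A₂ = μ₀n₁N₂A₂·I₁, giving M = μ₀n₁N₂A₂.
A₂ = πr² = π(1.270×10^-2 m)² = 5.067×10^-4 m².
M = (4π×10⁻⁷)(2230)(481)(5.067×10^-4) = 6.830×10^-4 H.

M ≈ 683 μH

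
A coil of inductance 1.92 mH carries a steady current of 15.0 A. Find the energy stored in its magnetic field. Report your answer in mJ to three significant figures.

Stored magnetic energy: U = ½LI².
U = ½(1.920×10^-3 H)(15.0 A)² = 0.216 J.

U ≈ 216 mJ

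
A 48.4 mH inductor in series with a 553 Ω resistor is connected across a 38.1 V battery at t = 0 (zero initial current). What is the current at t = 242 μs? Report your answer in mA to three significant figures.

τ = L/R = 4.840×10^-2/553 = 8.752×10^-5 s; final current I_∞ = ε/R = 38.1/553 = 6.890×10^-2 A.
I(t) = I_∞(1 − e^(−t/τ)) with t/τ = 2.765.
I = (6.890×10^-2)(1 − e^(−2.765)) = 6.456×10^-2 A.

I ≈ 64.6 mA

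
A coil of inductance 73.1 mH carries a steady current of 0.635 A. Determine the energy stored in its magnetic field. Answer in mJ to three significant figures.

Stored magnetic energy: U = ½LI².
U = ½(7.310×10^-2 H)(0.635 A)² = 1.474×10^-2 J.

U ≈ 14.7 mJ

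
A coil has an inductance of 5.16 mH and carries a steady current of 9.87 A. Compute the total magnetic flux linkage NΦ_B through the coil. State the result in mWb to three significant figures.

NΦ_B ≈ 50.9 mWb

From L = NΦ_B/I, the flux linkage is NΦ_B = LI.
NΦ_B = (5.160×10^-3 H)(9.87 A) = 5.093×10^-2 Wb.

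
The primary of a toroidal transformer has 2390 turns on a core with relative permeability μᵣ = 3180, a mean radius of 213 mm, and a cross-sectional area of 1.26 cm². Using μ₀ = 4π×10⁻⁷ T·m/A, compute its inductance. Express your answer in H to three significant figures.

For a thin toroid, L = μ₀μᵣN²A/(2πR).
L = (4π×10⁻⁷)(3180)(2390)²(1.260×10^-4) / (2π×0.213 m) = 2.149 H.

L ≈ 2.15 H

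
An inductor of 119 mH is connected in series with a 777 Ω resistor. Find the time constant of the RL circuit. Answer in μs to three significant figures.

τ = L/R = (0.119 H)/(777 Ω) = 1.532×10^-4 s.

τ ≈ 153 μs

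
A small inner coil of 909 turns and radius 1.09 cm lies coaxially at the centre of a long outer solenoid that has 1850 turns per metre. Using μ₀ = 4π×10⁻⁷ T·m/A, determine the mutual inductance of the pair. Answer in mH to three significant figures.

M ≈ 0.789 mH

The outer solenoid produces a uniform field B₁ = μ₀n₁I₁ across the inner coil,
so the flux linkage is N₂Φ = N₂B₁A₂ = μ₀n₁N₂A₂·I₁, giving M = μ₀n₁N₂A₂.
A₂ = πr² = π(1.090×10^-2 m)² = 3.733×10^-4 m².
M = (4π×10⁻⁷)(1850)(909)(3.733×10^-4) = 7.888×10^-4 H.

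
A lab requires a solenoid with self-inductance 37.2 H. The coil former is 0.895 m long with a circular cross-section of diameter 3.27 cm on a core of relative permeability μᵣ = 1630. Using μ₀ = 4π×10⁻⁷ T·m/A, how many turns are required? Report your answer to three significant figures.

N ≈ 4400 turns

A = π(d/2)² = π(1.635×10^-2 m)² = 8.398×10^-4 m².
From L = μ₀μᵣN²A/ℓ, N = √(Lℓ / (μ₀μᵣA)).
N = √[(37.2)(0.895) / ((4π×10⁻⁷)(1630)×8.398×10^-4)] = √(1.935×10^7) ≈ 4399.4.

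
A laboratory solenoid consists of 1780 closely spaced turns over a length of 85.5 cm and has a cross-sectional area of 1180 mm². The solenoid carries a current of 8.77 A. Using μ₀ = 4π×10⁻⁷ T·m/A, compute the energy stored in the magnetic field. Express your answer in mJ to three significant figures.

U ≈ 211 mJ

A = 1180 mm² = 1.180×10^-3 m².
L = μ₀N²A/ℓ = (4π×10⁻⁷)(1780)²(1.180×10^-3)/(0.855) = 5.49498×10^-3 H.
U = ½LI² = ½(5.49498×10^-3)(8.77)² = 0.2113 J.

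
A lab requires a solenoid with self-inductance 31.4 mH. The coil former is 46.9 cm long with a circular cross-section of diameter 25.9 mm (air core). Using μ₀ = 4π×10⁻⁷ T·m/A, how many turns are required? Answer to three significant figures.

A = π(d/2)² = π(1.295×10^-2 m)² = 5.269×10^-4 m².
From L = μ₀N²A/ℓ, N = √(Lℓ / (μ₀A)).
N = √[(3.140×10^-2)(0.469) / ((4π×10⁻⁷)×5.269×10^-4)] = √(2.224×10^7) ≈ 4716.3.

N ≈ 4720 turns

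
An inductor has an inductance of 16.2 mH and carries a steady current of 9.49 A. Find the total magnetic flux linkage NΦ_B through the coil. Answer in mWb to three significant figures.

NΦ_B ≈ 154 mWb

From L = NΦ_B/I, the flux linkage is NΦ_B = LI.
NΦ_B = (1.620×10^-2 H)(9.49 A) = 0.1537 Wb.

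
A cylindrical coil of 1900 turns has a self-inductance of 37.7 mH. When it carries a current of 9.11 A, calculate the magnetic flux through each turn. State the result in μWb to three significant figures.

Φ_B ≈ 181 μWb

From L = NΦ_B/I, the flux per turn is Φ_B = LI/N.
Φ_B = (3.770×10^-2 H)(9.11 A)/1900 = 1.808×10^-4 Wb.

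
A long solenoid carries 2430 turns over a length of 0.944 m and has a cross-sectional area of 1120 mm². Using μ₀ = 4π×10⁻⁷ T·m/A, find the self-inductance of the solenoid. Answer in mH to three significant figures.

A = 1120 mm² = 1.120×10^-3 m².
For a long solenoid, L = μ₀N²A/ℓ.
L = (4π×10⁻⁷)(2430)²(1.120×10^-3)/(0.944 m) = 8.804×10^-3 H.

L ≈ 8.80 mH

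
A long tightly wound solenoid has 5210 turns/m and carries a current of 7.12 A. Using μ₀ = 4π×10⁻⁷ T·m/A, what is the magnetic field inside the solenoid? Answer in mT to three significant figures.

B ≈ 46.6 mT

Inside a long solenoid, B = μ₀nI.
B = (4π×10⁻⁷)(5.210×10^3 m⁻¹)(7.12 A) = 4.662×10^-2 T.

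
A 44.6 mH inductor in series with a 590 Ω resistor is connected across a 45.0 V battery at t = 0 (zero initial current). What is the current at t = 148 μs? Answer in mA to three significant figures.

I ≈ 65.5 mA

τ = L/R = 4.460×10^-2/590 = 7.559×10^-5 s; final current I_∞ = ε/R = 45.0/590 = 7.627×10^-2 A.
I(t) = I_∞(1 − e^(−t/τ)) with t/τ = 1.958.
I = (7.627×10^-2)(1 − e^(−1.958)) = 6.550×10^-2 A.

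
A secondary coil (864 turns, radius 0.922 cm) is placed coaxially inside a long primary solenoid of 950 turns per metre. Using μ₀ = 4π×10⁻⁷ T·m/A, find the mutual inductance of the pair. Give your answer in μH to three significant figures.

M ≈ 275 μH

The outer solenoid produces a uniform field B₁ = μ₀n₁I₁ across the inner coil,
so the flux linkage is N₂Φ = N₂B₁A₂ = μ₀n₁N₂A₂·I₁, giving M = μ₀n₁N₂A₂.
A₂ = πr² = π(9.220×10^-3 m)² = 2.671×10^-4 m².
M = (4π×10⁻⁷)(950)(864)(2.671×10^-4) = 2.7546×10^-4 H.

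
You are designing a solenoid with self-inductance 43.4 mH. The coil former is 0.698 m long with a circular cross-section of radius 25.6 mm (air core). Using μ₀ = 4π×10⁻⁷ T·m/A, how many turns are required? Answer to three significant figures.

A = πr² = π(2.560×10^-2 m)² = 2.059×10^-3 m².
From L = μ₀N²A/ℓ, N = √(Lℓ / (μ₀A)).
N = √[(4.340×10^-2)(0.698) / ((4π×10⁻⁷)×2.059×10^-3)] = √(1.171×10^7) ≈ 3421.8.

N ≈ 3420 turns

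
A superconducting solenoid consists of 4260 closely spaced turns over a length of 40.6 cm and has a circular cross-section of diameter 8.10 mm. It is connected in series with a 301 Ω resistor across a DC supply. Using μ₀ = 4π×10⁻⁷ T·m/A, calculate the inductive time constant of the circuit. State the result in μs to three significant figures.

A = π(d/2)² = π(4.050×10^-3 m)² = 5.153×10^-5 m².
L = μ₀N²A/ℓ = (4π×10⁻⁷)(4260)²(5.153×10^-5)/(0.406) = 2.894×10^-3 H.
τ = L/R = (2.894×10^-3)/(301) = 9.616×10^-6 s.

τ ≈ 9.62 μs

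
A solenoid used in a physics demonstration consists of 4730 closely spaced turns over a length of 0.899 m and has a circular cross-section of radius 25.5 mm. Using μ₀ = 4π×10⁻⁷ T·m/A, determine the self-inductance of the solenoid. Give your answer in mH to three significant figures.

L ≈ 63.9 mH

A = πr² = π(2.550×10^-2 m)² = 2.043×10^-3 m².
For a long solenoid, L = μ₀N²A/ℓ.
L = (4π×10⁻⁷)(4730)²(2.043×10^-3)/(0.899 m) = 6.389×10^-2 H.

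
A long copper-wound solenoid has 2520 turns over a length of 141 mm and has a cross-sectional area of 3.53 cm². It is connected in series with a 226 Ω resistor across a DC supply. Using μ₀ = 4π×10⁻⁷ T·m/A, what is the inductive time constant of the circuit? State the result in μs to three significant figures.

τ ≈ 88.4 μs

A = 3.53 cm² = 3.530×10^-4 m².
L = μ₀N²A/ℓ = (4π×10⁻⁷)(2520)²(3.530×10^-4)/(0.141) = 1.998×10^-2 H.
τ = L/R = (1.998×10^-2)/(226) = 8.840×10^-5 s.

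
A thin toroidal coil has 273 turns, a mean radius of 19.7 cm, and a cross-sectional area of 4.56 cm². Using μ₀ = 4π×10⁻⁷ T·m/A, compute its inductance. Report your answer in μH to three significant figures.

For a thin toroid, L = μ₀N²A/(2πR).
L = (4π×10⁻⁷)(273)²(4.560×10^-4) / (2π×0.197 m) = 3.450×10^-5 H.

L ≈ 34.5 μH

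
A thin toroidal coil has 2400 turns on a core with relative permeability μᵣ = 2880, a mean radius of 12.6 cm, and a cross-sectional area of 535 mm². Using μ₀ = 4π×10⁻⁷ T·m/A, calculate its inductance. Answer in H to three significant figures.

L ≈ 14.1 H

For a thin toroid, L = μ₀μᵣN²A/(2πR).
L = (4π×10⁻⁷)(2880)(2400)²(5.350×10^-4) / (2π×0.126 m) = 14.09 H.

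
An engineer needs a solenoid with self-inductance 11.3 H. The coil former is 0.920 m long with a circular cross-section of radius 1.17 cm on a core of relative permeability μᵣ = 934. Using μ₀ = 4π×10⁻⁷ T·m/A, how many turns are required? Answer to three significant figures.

N ≈ 4540 turns

A = πr² = π(1.170×10^-2 m)² = 4.301×10^-4 m².
From L = μ₀μᵣN²A/ℓ, N = √(Lℓ / (μ₀μᵣA)).
N = √[(11.3)(0.92) / ((4π×10⁻⁷)(934)×4.301×10^-4)] = √(2.060×10^7) ≈ 4538.3.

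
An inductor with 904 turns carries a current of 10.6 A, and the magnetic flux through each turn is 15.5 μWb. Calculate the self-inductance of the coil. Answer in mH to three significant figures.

L ≈ 1.32 mH

Self-inductance is defined by L = NΦ_B/I (flux linkage over current).
L = (904)(1.550×10^-5 Wb)/(10.6 A) = 1.322×10^-3 H.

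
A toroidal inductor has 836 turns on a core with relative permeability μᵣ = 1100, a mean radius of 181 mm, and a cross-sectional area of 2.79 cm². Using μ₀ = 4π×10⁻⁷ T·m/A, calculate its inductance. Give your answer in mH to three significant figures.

L ≈ 237 mH

For a thin toroid, L = μ₀μᵣN²A/(2πR).
L = (4π×10⁻⁷)(1100)(836)²(2.790×10^-4) / (2π×0.181 m) = 0.237 H.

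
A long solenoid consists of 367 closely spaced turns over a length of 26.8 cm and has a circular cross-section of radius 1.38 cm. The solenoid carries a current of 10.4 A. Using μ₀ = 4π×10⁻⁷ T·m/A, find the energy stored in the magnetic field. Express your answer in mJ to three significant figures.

A = πr² = π(1.380×10^-2 m)² = 5.983×10^-4 m².
L = μ₀N²A/ℓ = (4π×10⁻⁷)(367)²(5.983×10^-4)/(0.268) = 3.778×10^-4 H.
U = ½LI² = ½(3.778×10^-4)(10.4)² = 2.043×10^-2 J.

U ≈ 20.4 mJ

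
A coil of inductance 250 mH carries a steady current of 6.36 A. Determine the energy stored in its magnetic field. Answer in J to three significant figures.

Stored magnetic energy: U = ½LI².
U = ½(0.25 H)(6.36 A)² = 5.056 J.

U ≈ 5.06 J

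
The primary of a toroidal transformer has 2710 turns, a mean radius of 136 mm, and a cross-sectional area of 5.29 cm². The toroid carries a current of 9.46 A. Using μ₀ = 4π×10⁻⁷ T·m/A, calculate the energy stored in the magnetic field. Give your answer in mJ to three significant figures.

U ≈ 256 mJ

L = μ₀N²A/(2πR) = (4π×10⁻⁷)(2710)²(5.290×10^-4)/(2π×0.136) = 5.713×10^-3 H.
U = ½LI² = ½(5.713×10^-3)(9.46)² = 0.2556 J.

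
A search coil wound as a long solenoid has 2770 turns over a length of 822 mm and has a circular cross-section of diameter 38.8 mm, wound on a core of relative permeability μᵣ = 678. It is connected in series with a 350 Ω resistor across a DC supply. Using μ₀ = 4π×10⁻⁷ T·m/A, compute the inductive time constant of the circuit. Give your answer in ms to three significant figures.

τ ≈ 26.9 ms

A = π(d/2)² = π(1.940×10^-2 m)² = 1.182×10^-3 m².
L = μ₀μᵣN²A/ℓ = (4π×10⁻⁷)(678)(2770)²(1.182×10^-3)/(0.822) = 9.403 H.
τ = L/R = (9.403)/(350) = 2.687×10^-2 s.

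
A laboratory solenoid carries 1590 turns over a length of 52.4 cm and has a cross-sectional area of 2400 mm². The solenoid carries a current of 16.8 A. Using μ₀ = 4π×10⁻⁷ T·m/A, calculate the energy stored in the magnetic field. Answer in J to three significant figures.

U ≈ 2.05 J

A = 2400 mm² = 2.400×10^-3 m².
L = μ₀N²A/ℓ = (4π×10⁻⁷)(1590)²(2.400×10^-3)/(0.524) = 1.455×10^-2 H.
U = ½LI² = ½(1.455×10^-2)(16.8)² = 2.053 J.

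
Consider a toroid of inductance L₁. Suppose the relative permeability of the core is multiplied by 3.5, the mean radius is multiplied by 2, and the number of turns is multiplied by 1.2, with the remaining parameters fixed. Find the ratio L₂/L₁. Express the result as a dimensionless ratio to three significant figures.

L₂/L₁ = 2.52

For a toroid, L ∝ μᵣN²A/R.
L₂/L₁ = (3.5) × (2)^-1 × (1.2)^2 = 2.52.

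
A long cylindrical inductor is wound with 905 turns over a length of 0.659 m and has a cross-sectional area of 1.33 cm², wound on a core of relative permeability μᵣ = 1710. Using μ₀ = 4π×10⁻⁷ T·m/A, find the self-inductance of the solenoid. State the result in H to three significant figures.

L ≈ 0.355 H

A = 1.33 cm² = 1.330×10^-4 m².
For a long solenoid, L = μ₀μᵣN²A/ℓ.
L = (4π×10⁻⁷)(1710)(905)²(1.330×10^-4)/(0.659 m) = 0.3552 H.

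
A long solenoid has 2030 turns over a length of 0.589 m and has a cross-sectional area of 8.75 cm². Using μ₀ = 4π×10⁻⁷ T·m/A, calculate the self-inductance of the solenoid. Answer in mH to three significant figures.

A = 8.75 cm² = 8.750×10^-4 m².
For a long solenoid, L = μ₀N²A/ℓ.
L = (4π×10⁻⁷)(2030)²(8.750×10^-4)/(0.589 m) = 7.693×10^-3 H.

L ≈ 7.69 mH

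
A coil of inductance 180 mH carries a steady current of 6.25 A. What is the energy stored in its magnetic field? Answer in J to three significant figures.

U ≈ 3.52 J

Stored magnetic energy: U = ½LI².
U = ½(0.18 H)(6.25 A)² = 3.516 J.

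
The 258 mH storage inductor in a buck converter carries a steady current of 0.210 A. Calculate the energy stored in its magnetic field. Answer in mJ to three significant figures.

Stored magnetic energy: U = ½LI².
U = ½(0.258 H)(0.210 A)² = 5.689×10^-3 J.

U ≈ 5.69 mJ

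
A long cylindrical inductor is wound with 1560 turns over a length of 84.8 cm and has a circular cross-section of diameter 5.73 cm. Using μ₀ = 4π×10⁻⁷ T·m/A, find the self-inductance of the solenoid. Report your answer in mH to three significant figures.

L ≈ 9.30 mH

A = π(d/2)² = π(2.865×10^-2 m)² = 2.579×10^-3 m².
For a long solenoid, L = μ₀N²A/ℓ.
L = (4π×10⁻⁷)(1560)²(2.579×10^-3)/(0.848 m) = 9.300×10^-3 H.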